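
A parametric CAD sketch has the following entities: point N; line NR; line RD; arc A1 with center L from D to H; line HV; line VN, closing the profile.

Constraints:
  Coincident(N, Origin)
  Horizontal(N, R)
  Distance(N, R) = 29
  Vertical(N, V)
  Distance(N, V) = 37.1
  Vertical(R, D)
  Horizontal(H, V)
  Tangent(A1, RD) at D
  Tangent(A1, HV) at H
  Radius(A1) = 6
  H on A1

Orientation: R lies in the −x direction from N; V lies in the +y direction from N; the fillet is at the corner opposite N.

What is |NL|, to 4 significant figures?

38.68

NV is vertical with |NV| = 37.1 and V on the +y side, so V = (0.000, 37.10). The virtual corner opposite N is at (-29.00, 37.10). A1 meets RD tangentially, so LD is at right angles to RD and since A1 is tangent to HV there, LH ⟂ HV, with radius 6.0, so the center L sits 6.0 in from both sides at L = (-23.00, 31.10). Then |NL| = |L − N| = 38.68.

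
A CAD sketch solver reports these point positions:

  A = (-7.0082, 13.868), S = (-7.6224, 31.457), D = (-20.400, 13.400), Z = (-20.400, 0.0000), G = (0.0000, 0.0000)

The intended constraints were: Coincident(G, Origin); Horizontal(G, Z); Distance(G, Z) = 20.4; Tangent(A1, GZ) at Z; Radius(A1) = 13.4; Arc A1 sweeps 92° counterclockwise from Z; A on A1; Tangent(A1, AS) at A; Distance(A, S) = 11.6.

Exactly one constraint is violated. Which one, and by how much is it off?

Distance(A, S) = 11.6 — off by 6.00.

G = (0.00, 0.00) ✓; G.y = 0.00, Z.y = 0.00 ✓; |GZ| = 20.40 ✓; ∠(DZ, ZG) = 90.00° ✓; |DZ| = 13.40 ✓; bearing(D→A) − bearing(D→Z) = 92.00° ✓; |DA| = 13.40 ✓; ∠(DA, AS) = 90.00° ✓; |AS| = 17.60 ✗.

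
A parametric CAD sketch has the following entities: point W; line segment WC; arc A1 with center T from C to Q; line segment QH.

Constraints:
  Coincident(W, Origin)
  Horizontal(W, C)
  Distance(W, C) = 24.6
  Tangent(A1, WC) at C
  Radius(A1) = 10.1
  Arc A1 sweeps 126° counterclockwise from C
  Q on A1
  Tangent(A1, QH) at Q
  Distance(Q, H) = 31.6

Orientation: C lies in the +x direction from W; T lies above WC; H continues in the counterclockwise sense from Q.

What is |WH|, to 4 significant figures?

43.96

W is at the origin; WC is horizontal with |WC| = 24.6 and C on the +x side, so C = (24.60, 0.000). Since A1 is tangent to WC there, TC ⟂ WC, so T = C + (0, 10.1) = (24.60, 10.10). On A1, C sits at bearing -90° from T; a 126° counterclockwise sweep puts Q at bearing 36°, so Q = T + 10.1·(cos 36°, sin 36°) = (32.77, 16.04). The tangent condition forces TQ to be normal to QH, so QH runs along (−sin 36°, cos 36°); with |QH| = 31.6, H = (14.20, 41.60). Then |WH| = |H − W| = 43.96.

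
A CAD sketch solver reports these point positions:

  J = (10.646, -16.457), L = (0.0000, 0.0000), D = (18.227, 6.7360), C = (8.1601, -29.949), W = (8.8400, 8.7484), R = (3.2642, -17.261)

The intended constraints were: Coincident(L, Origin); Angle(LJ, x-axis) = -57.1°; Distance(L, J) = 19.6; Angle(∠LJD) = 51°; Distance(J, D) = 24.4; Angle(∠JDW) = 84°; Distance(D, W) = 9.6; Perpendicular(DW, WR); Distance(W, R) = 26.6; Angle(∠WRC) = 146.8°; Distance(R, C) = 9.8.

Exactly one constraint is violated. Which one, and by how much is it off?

Distance(R, C) = 9.8 — off by 3.80.

L = (0.00, 0.00) ✓; LJ at -57.10° ✓; |LJ| = 19.60 ✓; ∠LJD = 51.00° ✓; |JD| = 24.40 ✓; ∠JDW = 84.00° ✓; |DW| = 9.600 ✓; ∠(DW, WR) = 90.00° ✓; |WR| = 26.60 ✓; ∠WRC = 146.8° ✓; |RC| = 13.60 ✗.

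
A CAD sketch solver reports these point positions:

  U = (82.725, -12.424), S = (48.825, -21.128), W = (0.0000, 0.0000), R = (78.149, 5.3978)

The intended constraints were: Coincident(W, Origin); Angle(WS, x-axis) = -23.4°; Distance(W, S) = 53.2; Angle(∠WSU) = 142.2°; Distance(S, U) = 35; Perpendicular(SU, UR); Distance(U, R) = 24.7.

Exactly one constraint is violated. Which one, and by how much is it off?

Distance(U, R) = 24.7 — off by 6.30.

W = (0.00, 0.00) ✓; WS at -23.40° ✓; |WS| = 53.20 ✓; ∠WSU = 142.2° ✓; |SU| = 35.00 ✓; ∠(SU, UR) = 90.00° ✓; |UR| = 18.40 ✗.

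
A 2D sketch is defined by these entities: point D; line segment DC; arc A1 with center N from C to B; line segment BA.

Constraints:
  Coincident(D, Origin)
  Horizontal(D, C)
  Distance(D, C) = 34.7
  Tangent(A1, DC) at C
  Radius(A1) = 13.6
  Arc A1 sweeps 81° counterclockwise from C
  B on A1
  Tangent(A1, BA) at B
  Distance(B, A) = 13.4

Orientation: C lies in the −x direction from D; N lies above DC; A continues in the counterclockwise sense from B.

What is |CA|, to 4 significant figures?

29.18

On A1, C sits at bearing -90° from N; an 81° counterclockwise sweep puts B at bearing -9°, so B = N + 13.6·(cos -9°, sin -9°) = (-21.27, 11.47). Since A1 is tangent to BA there, NB ⟂ BA, so BA runs along (−sin -9°, cos -9°); with |BA| = 13.4, A = (-19.17, 24.71). Then |CA| = |A − C| = 29.18.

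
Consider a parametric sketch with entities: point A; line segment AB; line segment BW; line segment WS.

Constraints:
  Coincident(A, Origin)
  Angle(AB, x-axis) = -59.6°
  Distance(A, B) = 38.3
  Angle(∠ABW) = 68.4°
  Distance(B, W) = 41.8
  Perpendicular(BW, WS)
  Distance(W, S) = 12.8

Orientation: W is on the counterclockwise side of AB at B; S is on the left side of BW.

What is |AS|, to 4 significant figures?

35.88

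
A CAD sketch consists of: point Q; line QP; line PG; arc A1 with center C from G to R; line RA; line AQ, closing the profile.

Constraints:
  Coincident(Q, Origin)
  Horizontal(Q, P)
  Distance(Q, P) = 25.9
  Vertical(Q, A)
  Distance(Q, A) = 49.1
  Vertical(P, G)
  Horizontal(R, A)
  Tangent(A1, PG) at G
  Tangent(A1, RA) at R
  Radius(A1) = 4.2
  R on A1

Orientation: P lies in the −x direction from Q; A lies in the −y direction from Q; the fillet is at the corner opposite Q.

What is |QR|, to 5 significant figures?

53.681

Q is at the origin; QP is horizontal with |QP| = 25.9 and P on the −x side, so P = (-25.900, 0.0000). QA is vertical with |QA| = 49.1 and A on the −y side, so A = (0.0000, -49.100). The virtual corner opposite Q is at (-25.900, -49.100). A1 meets PG tangentially, so CG is at right angles to PG and tangency of A1 to RA means the radius CR is perpendicular to RA, with radius 4.2, so the center C sits 4.2 in from both sides at C = (-21.700, -44.900). That places the tangent points at G = (-25.900, -44.900) on PG and R = (-21.700, -49.100) on RA. Then |QR| = |R − Q| = 53.681.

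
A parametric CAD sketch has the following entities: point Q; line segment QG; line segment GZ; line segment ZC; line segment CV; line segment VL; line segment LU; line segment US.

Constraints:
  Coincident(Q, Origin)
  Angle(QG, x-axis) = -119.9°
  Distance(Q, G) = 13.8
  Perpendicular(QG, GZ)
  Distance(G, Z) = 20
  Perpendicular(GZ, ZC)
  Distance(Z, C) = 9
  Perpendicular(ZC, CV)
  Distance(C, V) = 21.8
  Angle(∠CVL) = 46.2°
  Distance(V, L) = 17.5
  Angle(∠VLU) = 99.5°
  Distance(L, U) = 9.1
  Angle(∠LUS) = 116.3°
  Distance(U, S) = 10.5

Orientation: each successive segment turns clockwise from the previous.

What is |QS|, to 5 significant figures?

16.479

Q is at the origin; QG runs at -119.9° with length 13.8, so G = (-6.8791, -11.963). QG ⟂ GZ, so GZ runs at 150.10°; with |GZ| = 20.0, Z = (-24.217, -1.9934). GZ is perpendicular to ZC, so ZC runs at 60.100°; with |ZC| = 9.0, C = (-19.731, 5.8087). ZC ⟂ CV, so CV runs at -29.900°; with |CV| = 21.8, V = (-0.83233, -5.0584). ∠CVL = 46.2° gives VL at -163.70° from the x-axis; with |VL| = 17.5, L = (-17.629, -9.9700). ∠VLU = 99.5° gives LU at 115.80° from the x-axis; with |LU| = 9.1, U = (-21.590, -1.7771). ∠LUS = 116.3° gives US at 52.100° from the x-axis; with |US| = 10.5, S = (-15.140, 6.5082). Then |QS| = |S − Q| = 16.479.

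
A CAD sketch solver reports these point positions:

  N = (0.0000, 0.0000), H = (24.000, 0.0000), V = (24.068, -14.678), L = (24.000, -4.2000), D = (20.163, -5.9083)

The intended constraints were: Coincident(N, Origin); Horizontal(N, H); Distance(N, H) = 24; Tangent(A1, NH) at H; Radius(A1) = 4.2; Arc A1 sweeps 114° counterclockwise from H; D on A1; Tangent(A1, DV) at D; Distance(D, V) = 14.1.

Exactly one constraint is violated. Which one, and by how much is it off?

Distance(D, V) = 14.1 — off by 4.50.

N = (0.00, 0.00) ✓; N.y = 0.00, H.y = 0.00 ✓; |NH| = 24.00 ✓; ∠(LH, HN) = 90.00° ✓; |LH| = 4.200 ✓; bearing(L→D) − bearing(L→H) = 114.0° ✓; |LD| = 4.200 ✓; ∠(LD, DV) = 90.00° ✓; |DV| = 9.600 ✗.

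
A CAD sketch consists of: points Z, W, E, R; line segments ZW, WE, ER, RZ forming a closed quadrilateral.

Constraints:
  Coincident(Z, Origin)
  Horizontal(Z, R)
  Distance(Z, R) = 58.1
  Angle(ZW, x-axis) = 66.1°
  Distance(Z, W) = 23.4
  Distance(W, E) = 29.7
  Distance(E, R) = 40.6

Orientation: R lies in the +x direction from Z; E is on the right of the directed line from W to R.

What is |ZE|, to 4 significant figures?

19.43

Z is at the origin; ZR is horizontal with |ZR| = 58.1 and R in +x, so R = (58.1, 0). ZW runs at 66.1° with |ZW| = 23.4, so W = (9.480, 21.39). E is determined by |WE| = 29.7 and |ER| = 40.6 together: it lies at the intersection of circle(W, 29.7) and circle(R, 40.6). With |WR| = 53.12, the foot of the radical line on WR is 19.35 from W and the perpendicular offset is √(29.7² − 19.35²) = 22.53. Taking the right-of-WR solution: E = (18.11, -7.024).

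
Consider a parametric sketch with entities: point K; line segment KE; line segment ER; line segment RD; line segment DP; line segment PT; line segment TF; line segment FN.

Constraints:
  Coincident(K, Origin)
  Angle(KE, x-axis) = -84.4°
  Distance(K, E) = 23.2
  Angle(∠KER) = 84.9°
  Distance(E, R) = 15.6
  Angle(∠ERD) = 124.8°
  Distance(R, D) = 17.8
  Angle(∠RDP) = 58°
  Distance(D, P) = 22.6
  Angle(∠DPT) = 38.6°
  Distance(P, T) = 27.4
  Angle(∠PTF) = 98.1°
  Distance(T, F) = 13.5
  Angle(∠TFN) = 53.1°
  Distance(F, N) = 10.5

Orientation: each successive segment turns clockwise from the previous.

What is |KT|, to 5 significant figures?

33.474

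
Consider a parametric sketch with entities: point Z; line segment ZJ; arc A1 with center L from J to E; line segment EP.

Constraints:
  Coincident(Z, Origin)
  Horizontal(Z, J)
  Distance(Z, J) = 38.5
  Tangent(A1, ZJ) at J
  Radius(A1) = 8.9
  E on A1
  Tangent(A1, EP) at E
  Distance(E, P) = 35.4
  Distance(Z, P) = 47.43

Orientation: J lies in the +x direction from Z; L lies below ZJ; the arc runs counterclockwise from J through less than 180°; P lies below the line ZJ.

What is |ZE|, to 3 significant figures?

30.6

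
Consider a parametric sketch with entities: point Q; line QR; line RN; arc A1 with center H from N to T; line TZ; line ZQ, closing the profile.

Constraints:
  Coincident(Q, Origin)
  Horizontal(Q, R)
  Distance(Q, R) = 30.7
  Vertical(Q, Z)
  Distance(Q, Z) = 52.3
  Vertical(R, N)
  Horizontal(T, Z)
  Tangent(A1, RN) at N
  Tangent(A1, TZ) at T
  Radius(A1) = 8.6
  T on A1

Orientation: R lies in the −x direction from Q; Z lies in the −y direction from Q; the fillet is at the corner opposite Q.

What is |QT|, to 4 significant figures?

56.78

Q is at the origin; Q and R share the same y with |QR| = 30.7 and R on the −x side, so R = (-30.70, 0.000). Q and Z share the same x with |QZ| = 52.3 and Z on the −y side, so Z = (0.000, -52.30). The virtual corner opposite Q is at (-30.70, -52.30). A1 meets RN tangentially, so HN is at right angles to RN and A1 meets TZ tangentially, so HT is at right angles to TZ, with radius 8.6, so the center H sits 8.6 in from both sides at H = (-22.10, -43.70). That places the tangent points at N = (-30.70, -43.70) on RN and T = (-22.10, -52.30) on TZ. Then |QT| = |T − Q| = 56.78.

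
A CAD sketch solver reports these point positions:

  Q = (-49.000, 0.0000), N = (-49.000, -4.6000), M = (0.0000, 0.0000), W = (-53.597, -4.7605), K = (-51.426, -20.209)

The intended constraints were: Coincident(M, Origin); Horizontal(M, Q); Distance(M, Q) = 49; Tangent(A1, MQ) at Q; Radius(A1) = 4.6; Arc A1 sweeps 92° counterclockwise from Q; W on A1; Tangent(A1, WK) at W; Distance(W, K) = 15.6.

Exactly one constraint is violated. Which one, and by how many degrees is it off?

Tangent(A1, WK) at W — off by 6.00°.

M = (0.00, 0.00) ✓; M.y = 0.00, Q.y = 0.00 ✓; |MQ| = 49.00 ✓; ∠(NQ, QM) = 90.00° ✓; |NQ| = 4.600 ✓; bearing(N→W) − bearing(N→Q) = 92.00° ✓; |NW| = 4.600 ✓; ∠(NW, WK) = 84.00° ✗; |WK| = 15.60 ✓.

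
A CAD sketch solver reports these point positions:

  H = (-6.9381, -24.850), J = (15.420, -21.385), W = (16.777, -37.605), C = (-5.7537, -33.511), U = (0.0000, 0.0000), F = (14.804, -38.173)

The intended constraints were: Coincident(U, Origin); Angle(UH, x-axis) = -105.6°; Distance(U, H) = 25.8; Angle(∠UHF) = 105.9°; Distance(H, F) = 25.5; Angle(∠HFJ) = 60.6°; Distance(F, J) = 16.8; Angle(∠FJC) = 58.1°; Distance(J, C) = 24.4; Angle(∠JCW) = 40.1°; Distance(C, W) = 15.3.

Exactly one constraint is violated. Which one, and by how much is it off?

Distance(C, W) = 15.3 — off by 7.60.

U = (0.00, 0.00) ✓; UH at -105.6° ✓; |UH| = 25.80 ✓; ∠UHF = 105.9° ✓; |HF| = 25.50 ✓; ∠HFJ = 60.60° ✓; |FJ| = 16.80 ✓; ∠FJC = 58.10° ✓; |JC| = 24.40 ✓; ∠JCW = 40.10° ✓; |CW| = 22.90 ✗.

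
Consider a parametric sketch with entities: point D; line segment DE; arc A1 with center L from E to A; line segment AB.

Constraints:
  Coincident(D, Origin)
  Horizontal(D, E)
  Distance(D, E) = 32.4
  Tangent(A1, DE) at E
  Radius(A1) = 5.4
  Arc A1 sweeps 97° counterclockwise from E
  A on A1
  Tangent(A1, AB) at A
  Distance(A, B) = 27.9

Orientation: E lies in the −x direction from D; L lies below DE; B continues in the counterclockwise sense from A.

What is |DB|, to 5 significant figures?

48.163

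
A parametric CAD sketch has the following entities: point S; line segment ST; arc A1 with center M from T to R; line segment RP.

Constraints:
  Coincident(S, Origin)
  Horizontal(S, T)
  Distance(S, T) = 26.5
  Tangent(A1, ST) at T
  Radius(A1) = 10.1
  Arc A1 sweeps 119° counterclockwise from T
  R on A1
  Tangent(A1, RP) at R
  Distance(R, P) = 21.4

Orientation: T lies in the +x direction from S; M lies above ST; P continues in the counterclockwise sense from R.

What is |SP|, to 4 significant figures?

41.95

S is at the origin; ST is horizontal with |ST| = 26.5 and T on the +x side, so T = (26.50, 0.000). A1 meets ST tangentially, so MT is at right angles to ST, so M = T + (0, 10.1) = (26.50, 10.10). On A1, T sits at bearing -90° from M; a 119° counterclockwise sweep puts R at bearing 29°, so R = M + 10.1·(cos 29°, sin 29°) = (35.33, 15.00). The tangent condition forces MR to be normal to RP, so RP runs along (−sin 29°, cos 29°); with |RP| = 21.4, P = (24.96, 33.71). Then |SP| = |P − S| = 41.95.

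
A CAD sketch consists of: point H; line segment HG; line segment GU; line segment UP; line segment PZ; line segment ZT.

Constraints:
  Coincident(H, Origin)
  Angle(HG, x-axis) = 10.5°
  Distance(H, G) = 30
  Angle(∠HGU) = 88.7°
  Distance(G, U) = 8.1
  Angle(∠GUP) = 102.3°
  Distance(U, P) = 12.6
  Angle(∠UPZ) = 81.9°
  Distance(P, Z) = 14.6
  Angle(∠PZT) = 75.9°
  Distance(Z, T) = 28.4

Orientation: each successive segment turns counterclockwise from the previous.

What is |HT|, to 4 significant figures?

44.59

H is at the origin; HG runs at 10.5° with length 30.0, so G = (29.50, 5.467). ∠HGU = 88.7° gives GU at 101.8° from the x-axis; with |GU| = 8.1, U = (27.84, 13.40). ∠GUP = 102.3° gives UP at 179.5° from the x-axis; with |UP| = 12.6, P = (15.24, 13.51). ∠UPZ = 81.9° gives PZ at -82.40° from the x-axis; with |PZ| = 14.6, Z = (17.17, -0.9659). ∠PZT = 75.9° gives ZT at 21.70° from the x-axis; with |ZT| = 28.4, T = (43.56, 9.535). Then |HT| = |T − H| = 44.59.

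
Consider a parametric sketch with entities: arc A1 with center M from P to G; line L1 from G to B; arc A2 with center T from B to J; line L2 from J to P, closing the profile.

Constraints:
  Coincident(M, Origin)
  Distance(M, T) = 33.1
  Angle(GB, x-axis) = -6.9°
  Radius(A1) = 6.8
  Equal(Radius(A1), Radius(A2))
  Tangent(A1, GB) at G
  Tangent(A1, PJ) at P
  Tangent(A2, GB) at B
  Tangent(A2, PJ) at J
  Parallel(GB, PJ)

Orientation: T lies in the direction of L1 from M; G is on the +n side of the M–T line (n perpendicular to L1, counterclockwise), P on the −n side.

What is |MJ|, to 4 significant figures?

33.79

The slot axis is L1's direction at -6.9°, so u = (cos -6.9°, sin -6.9°) = (0.9928, -0.1201) and n = (−sin -6.9°, cos -6.9°) = (0.1201, 0.9928). M is at the origin and T lies 33.1 along u from M, so T = 33.1·u = (32.86, -3.977). Tangency of A1 to both parallel lines with radius 6.8 puts G and P at M ± 6.8·n: G = (0.8169, 6.751), P = (-0.8169, -6.751). Equal radii place B and J the same way about T: B = T + 6.8·n = (33.68, 2.774), J = T − 6.8·n = (32.04, -10.73). Then |MJ| = |J − M| = 33.79.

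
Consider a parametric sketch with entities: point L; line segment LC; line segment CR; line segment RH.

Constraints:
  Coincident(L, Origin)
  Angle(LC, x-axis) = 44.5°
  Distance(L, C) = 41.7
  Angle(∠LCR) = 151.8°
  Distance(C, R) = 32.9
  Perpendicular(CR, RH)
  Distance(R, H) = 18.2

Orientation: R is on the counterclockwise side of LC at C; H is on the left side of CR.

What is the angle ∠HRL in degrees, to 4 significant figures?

74.20°

L is at the origin; LC runs at 44.5° with length 41.7, so C = 41.7·(cos 44.5°, sin 44.5°) = (29.74, 29.23). ∠LCR = 151.8°, so CR runs at 44.5° + (180° − 151.8°) = 72.70° from the x-axis; with |CR| = 32.9, R = C + 32.9·(cos 72.70°, sin 72.70°) = (39.53, 60.64). CR is perpendicular to RH; with |RH| = 18.2 on the left of CR, H = R + 18.2·(-0.9548, 0.2974) = (22.15, 66.05). Then cos ∠HRL = RH·RL / (|RH||RL|), giving 74.20°.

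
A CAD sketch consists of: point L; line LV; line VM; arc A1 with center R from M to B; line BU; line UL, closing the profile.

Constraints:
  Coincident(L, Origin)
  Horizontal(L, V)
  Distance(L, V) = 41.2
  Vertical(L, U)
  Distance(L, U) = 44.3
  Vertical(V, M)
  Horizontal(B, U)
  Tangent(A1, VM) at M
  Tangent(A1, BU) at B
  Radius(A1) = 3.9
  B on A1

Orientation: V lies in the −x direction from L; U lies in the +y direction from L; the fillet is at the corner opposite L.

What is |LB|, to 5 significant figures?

57.912

L is at the origin; LV is horizontal with |LV| = 41.2 and V on the −x side, so V = (-41.200, 0.0000). LU is vertical with |LU| = 44.3 and U on the +y side, so U = (0.0000, 44.300). The virtual corner opposite L is at (-41.200, 44.300). Since A1 is tangent to VM there, RM ⟂ VM and since A1 is tangent to BU there, RB ⟂ BU, with radius 3.9, so the center R sits 3.9 in from both sides at R = (-37.300, 40.400). That places the tangent points at M = (-41.200, 40.400) on VM and B = (-37.300, 44.300) on BU. Then |LB| = |B − L| = 57.912.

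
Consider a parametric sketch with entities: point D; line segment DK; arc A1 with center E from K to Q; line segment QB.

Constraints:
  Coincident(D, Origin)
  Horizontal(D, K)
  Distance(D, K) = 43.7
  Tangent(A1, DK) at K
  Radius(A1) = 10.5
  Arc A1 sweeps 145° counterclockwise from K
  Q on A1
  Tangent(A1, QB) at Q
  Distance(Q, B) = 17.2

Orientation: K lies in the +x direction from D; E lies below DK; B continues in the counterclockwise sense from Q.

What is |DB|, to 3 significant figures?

59.3

D is at the origin; DK is horizontal with |DK| = 43.7 and K on the +x side, so K = (43.7, 0.00). The tangent condition forces EK to be normal to DK, so E = K + (0, -10.5) = (43.7, -10.5). On A1, K sits at bearing 90° from E; a 145° counterclockwise sweep puts Q at bearing 235°, so Q = E + 10.5·(cos 235°, sin 235°) = (37.7, -19.1). The tangent condition forces EQ to be normal to QB, so QB runs along (−sin 235°, cos 235°); with |QB| = 17.2, B = (51.8, -29.0). Then |DB| = |B − D| = 59.3.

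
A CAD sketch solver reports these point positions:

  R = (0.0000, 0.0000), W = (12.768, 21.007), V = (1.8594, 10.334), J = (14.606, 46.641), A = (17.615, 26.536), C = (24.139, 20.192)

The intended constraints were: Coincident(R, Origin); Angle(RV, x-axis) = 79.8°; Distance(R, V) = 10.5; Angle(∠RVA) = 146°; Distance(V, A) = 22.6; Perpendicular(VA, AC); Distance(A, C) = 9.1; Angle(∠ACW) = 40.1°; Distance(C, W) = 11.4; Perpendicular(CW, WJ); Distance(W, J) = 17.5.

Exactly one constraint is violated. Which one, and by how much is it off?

Distance(W, J) = 17.5 — off by 8.20.

R = (0.00, 0.00) ✓; RV at 79.80° ✓; |RV| = 10.50 ✓; ∠RVA = 146.0° ✓; |VA| = 22.60 ✓; ∠(VA, AC) = 90.00° ✓; |AC| = 9.100 ✓; ∠ACW = 40.10° ✓; |CW| = 11.40 ✓; ∠(CW, WJ) = 90.00° ✓; |WJ| = 25.70 ✗.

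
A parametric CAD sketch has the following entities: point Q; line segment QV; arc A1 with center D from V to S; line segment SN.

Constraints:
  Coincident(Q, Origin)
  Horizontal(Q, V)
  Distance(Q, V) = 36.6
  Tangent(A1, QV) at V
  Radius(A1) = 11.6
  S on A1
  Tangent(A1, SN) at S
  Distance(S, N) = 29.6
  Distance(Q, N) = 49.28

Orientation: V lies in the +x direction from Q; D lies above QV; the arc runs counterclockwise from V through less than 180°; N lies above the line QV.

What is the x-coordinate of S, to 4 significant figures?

45.45

Checks: |DS| = 11.60 ✓; ∠(DS, SN) = 90.00° ✓; |SN| = 29.60 ✓; |QN| = 49.28 ✓.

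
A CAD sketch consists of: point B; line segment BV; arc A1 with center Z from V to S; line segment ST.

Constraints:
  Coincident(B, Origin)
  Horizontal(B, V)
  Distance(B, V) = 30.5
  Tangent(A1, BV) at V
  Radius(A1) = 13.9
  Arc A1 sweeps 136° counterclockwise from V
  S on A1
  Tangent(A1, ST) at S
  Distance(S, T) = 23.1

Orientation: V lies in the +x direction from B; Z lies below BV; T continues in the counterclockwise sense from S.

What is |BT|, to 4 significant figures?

54.76

On A1, V sits at bearing 90° from Z; a 136° counterclockwise sweep puts S at bearing 226°, so S = Z + 13.9·(cos 226°, sin 226°) = (20.84, -23.90). Since A1 is tangent to ST there, ZS ⟂ ST, so ST runs along (−sin 226°, cos 226°); with |ST| = 23.1, T = (37.46, -39.95). Then |BT| = |T − B| = 54.76.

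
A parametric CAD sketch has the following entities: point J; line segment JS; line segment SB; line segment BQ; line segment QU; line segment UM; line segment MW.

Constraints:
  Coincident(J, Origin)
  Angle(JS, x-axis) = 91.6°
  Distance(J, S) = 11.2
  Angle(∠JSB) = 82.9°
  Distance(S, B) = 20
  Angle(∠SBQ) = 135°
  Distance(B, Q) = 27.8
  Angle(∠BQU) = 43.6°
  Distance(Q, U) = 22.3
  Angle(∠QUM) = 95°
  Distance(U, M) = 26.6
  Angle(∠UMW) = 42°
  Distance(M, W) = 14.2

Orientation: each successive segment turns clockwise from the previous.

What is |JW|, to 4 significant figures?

25.93

∠QUM = 95.0° gives UM at 88.10° from the x-axis; with |UM| = 26.6, M = (16.02, 17.09). ∠UMW = 42.0° gives MW at -49.90° from the x-axis; with |MW| = 14.2, W = (25.17, 6.230). Then |JW| = |W − J| = 25.93.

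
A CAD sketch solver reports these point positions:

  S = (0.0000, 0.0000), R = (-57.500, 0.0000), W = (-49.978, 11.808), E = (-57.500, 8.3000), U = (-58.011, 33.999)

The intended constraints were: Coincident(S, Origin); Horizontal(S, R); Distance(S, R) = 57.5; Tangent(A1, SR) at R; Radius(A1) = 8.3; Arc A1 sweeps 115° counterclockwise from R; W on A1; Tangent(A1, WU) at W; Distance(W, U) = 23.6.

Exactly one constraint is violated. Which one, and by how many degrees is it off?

Tangent(A1, WU) at W — off by 5.10°.

S = (0.00, 0.00) ✓; S.y = 0.00, R.y = 0.00 ✓; |SR| = 57.50 ✓; ∠(ER, RS) = 90.00° ✓; |ER| = 8.300 ✓; bearing(E→W) − bearing(E→R) = 115.0° ✓; |EW| = 8.300 ✓; ∠(EW, WU) = 95.10° ✗; |WU| = 23.60 ✓.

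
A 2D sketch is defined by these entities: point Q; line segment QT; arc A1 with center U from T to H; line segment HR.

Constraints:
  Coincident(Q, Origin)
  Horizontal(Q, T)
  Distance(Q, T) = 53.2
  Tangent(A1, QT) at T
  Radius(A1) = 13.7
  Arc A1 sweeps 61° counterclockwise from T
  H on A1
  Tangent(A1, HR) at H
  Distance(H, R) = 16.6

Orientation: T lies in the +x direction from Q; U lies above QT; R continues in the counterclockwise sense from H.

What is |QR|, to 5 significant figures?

76.343

On A1, T sits at bearing -90° from U; a 61° counterclockwise sweep puts H at bearing -29°, so H = U + 13.7·(cos -29°, sin -29°) = (65.182, 7.0581). A1 meets HR tangentially, so UH is at right angles to HR, so HR runs along (−sin -29°, cos -29°); with |HR| = 16.6, R = (73.230, 21.577). Then |QR| = |R − Q| = 76.343.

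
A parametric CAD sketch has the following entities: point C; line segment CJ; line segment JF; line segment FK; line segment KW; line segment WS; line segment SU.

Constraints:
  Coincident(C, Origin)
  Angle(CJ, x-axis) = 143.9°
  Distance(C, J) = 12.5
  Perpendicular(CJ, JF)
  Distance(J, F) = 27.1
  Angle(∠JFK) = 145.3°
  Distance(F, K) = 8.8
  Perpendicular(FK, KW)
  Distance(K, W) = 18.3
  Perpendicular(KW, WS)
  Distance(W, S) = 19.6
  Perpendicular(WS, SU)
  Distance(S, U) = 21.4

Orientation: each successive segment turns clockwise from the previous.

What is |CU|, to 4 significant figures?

29.13

KW is perpendicular to WS, so WS runs at -160.8°; with |WS| = 19.6, S = (1.686, 8.428). The perpendicularity gives SU at right angles to WS, so SU runs at 109.2°; with |SU| = 21.4, U = (-5.351, 28.64). Then |CU| = |U − C| = 29.13.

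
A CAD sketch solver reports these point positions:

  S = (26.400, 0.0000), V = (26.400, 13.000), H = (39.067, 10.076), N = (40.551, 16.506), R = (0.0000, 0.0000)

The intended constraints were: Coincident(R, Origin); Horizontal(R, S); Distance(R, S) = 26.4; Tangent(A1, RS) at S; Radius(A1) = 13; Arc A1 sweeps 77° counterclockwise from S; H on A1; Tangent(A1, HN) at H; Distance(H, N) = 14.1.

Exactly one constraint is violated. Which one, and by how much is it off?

Distance(H, N) = 14.1 — off by 7.50.

R = (0.00, 0.00) ✓; R.y = 0.00, S.y = 0.00 ✓; |RS| = 26.40 ✓; ∠(VS, SR) = 90.00° ✓; |VS| = 13.00 ✓; bearing(V→H) − bearing(V→S) = 77.00° ✓; |VH| = 13.00 ✓; ∠(VH, HN) = 90.00° ✓; |HN| = 6.599 ✗.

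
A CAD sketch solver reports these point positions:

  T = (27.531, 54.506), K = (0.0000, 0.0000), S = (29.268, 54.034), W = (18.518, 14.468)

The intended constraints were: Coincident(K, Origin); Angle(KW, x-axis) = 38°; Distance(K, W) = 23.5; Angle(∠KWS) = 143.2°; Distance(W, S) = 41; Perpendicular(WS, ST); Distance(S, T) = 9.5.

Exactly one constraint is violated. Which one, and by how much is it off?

Distance(S, T) = 9.5 — off by 7.70.

K = (0.00, 0.00) ✓; KW at 38.00° ✓; |KW| = 23.50 ✓; ∠KWS = 143.2° ✓; |WS| = 41.00 ✓; ∠(WS, ST) = 90.00° ✓; |ST| = 1.800 ✗.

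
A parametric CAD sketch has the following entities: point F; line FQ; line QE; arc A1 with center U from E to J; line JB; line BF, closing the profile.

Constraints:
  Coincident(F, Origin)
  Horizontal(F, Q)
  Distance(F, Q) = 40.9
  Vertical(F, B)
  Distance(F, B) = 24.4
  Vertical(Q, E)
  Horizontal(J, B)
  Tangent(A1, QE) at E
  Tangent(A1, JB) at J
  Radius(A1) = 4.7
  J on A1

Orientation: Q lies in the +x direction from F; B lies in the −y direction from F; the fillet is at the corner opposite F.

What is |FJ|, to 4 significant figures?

43.66

F is at the origin; FQ is horizontal with |FQ| = 40.9 and Q on the +x side, so Q = (40.90, 0.000). F and B share the same x with |FB| = 24.4 and B on the −y side, so B = (0.000, -24.40). The virtual corner opposite F is at (40.90, -24.40). A1 meets QE tangentially, so UE is at right angles to QE and the tangent condition forces UJ to be normal to JB, with radius 4.7, so the center U sits 4.7 in from both sides at U = (36.20, -19.70). That places the tangent points at E = (40.90, -19.70) on QE and J = (36.20, -24.40) on JB. Then |FJ| = |J − F| = 43.66.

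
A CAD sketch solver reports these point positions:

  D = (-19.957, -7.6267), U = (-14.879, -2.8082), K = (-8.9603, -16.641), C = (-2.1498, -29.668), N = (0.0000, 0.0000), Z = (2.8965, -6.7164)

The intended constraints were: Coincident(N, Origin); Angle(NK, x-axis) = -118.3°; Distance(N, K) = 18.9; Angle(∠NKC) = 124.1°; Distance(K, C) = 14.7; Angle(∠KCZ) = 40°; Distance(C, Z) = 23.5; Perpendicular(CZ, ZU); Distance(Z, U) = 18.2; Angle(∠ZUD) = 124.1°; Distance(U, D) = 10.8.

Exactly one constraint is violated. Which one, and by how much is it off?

Distance(U, D) = 10.8 — off by 3.80.

N = (0.00, 0.00) ✓; NK at -118.3° ✓; |NK| = 18.90 ✓; ∠NKC = 124.1° ✓; |KC| = 14.70 ✓; ∠KCZ = 40.00° ✓; |CZ| = 23.50 ✓; ∠(CZ, ZU) = 90.00° ✓; |ZU| = 18.20 ✓; ∠ZUD = 124.1° ✓; |UD| = 7.000 ✗.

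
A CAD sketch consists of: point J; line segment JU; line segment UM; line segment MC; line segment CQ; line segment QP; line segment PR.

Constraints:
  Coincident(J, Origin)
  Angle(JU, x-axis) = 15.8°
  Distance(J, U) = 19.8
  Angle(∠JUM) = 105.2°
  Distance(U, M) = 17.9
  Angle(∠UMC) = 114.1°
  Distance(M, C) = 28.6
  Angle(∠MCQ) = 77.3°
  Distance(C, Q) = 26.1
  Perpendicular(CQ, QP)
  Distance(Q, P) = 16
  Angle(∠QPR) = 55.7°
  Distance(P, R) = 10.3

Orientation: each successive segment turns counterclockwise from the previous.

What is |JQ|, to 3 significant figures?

15.2

J is at the origin; JU runs at 15.8° with length 19.8, so U = (19.1, 5.39). ∠JUM = 105.2° gives UM at 90.6° from the x-axis; with |UM| = 17.9, M = (18.9, 23.3). ∠UMC = 114.1° gives MC at 156° from the x-axis; with |MC| = 28.6, C = (-7.36, 34.7). ∠MCQ = 77.3° gives CQ at -101° from the x-axis; with |CQ| = 26.1, Q = (-12.3, 9.06). Then |JQ| = |Q − J| = 15.2.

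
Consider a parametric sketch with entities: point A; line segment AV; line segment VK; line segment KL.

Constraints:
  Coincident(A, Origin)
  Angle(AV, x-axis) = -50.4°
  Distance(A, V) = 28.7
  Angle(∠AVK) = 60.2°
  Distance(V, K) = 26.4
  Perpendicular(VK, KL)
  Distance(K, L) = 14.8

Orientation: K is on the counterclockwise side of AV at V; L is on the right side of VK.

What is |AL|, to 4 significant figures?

41.52

A is at the origin; AV runs at -50.4° with length 28.7, so V = 28.7·(cos -50.4°, sin -50.4°) = (18.29, -22.11). ∠AVK = 60.2°, so VK runs at -50.4° + (180° − 60.2°) = 69.40° from the x-axis; with |VK| = 26.4, K = V + 26.4·(cos 69.40°, sin 69.40°) = (27.58, 2.598). VK ⟂ KL; with |KL| = 14.8 on the right of VK, L = K + 14.8·(0.9361, -0.3518) = (41.44, -2.609). Then |AL| = |L − A| = 41.52.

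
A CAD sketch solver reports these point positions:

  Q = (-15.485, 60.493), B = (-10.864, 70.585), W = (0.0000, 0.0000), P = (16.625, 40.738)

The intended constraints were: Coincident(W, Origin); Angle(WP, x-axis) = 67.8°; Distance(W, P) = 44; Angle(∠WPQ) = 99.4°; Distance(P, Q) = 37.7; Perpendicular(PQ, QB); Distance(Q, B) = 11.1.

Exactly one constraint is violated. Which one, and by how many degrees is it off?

Perpendicular(PQ, QB) — off by 7.00°.

W = (0.00, 0.00) ✓; WP at 67.80° ✓; |WP| = 44.00 ✓; ∠WPQ = 99.40° ✓; |PQ| = 37.70 ✓; ∠(PQ, QB) = 83.00° ✗; |QB| = 11.10 ✓.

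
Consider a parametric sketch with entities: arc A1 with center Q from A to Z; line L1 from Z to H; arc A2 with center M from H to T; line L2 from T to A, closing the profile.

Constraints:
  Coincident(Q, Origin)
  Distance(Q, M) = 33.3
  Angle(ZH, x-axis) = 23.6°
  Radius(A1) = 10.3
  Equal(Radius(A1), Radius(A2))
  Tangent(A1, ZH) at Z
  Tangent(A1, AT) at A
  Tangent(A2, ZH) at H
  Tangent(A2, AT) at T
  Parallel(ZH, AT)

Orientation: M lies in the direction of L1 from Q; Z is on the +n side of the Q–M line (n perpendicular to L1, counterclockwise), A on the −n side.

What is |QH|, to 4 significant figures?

34.86

The slot axis is L1's direction at 23.6°, so u = (cos 23.6°, sin 23.6°) = (0.9164, 0.4003) and n = (−sin 23.6°, cos 23.6°) = (-0.4003, 0.9164). Q is at the origin and M lies 33.3 along u from Q, so M = 33.3·u = (30.51, 13.33). Tangency of A1 to both parallel lines with radius 10.3 puts Z and A at Q ± 10.3·n: Z = (-4.124, 9.439), A = (4.124, -9.439). Equal radii place H and T the same way about M: H = M + 10.3·n = (26.39, 22.77), T = M − 10.3·n = (34.64, 3.893). Then |QH| = |H − Q| = 34.86.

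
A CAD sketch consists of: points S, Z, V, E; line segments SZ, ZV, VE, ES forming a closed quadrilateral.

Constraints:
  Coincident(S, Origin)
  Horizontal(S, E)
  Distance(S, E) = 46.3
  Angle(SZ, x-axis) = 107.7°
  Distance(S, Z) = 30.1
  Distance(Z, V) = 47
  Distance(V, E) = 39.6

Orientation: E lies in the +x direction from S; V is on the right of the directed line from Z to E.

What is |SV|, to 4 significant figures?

17.30

S is at the origin; SE is horizontal with |SE| = 46.3 and E in +x, so E = (46.3, 0). SZ runs at 107.7° with |SZ| = 30.1, so Z = (-9.151, 28.68). V is determined by |ZV| = 47.0 and |VE| = 39.6 together: it lies at the intersection of circle(Z, 47.0) and circle(E, 39.6). With |ZE| = 62.43, the foot of the radical line on ZE is 36.35 from Z and the perpendicular offset is √(47.0² − 36.35²) = 29.80. Taking the right-of-ZE solution: V = (9.446, -14.49).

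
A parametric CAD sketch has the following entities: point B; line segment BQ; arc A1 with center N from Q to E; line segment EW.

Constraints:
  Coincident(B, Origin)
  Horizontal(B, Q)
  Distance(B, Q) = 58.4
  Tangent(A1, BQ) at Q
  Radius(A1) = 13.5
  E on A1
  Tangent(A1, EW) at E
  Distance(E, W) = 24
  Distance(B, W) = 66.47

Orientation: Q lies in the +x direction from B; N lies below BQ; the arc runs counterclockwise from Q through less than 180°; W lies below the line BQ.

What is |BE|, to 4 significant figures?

48.80

B is at the origin; B and Q share the same y with |BQ| = 58.4 and Q on the +x side, so Q = (58.40, 0.000). Tangency of A1 to BQ means the radius NQ is perpendicular to BQ, so N = Q + (0, -13.5) = (58.40, -13.50). Since NE ⟂ EW (tangency), |NW| = √(13.5² + 24.0²) = 27.54 regardless of where E sits on A1. So W lies on both circle(B, 66.47) and circle(N, 27.54); the below-BQ intersection is W = (52.75, -40.45). E is the foot of the tangent from W: E = (45.53, -17.56).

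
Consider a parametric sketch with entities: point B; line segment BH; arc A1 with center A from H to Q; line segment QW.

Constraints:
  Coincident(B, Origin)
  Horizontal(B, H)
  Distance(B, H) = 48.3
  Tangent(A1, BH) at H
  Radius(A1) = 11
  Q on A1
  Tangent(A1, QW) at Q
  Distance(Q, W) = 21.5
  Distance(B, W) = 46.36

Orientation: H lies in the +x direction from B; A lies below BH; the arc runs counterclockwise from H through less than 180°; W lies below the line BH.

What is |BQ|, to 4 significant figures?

38.60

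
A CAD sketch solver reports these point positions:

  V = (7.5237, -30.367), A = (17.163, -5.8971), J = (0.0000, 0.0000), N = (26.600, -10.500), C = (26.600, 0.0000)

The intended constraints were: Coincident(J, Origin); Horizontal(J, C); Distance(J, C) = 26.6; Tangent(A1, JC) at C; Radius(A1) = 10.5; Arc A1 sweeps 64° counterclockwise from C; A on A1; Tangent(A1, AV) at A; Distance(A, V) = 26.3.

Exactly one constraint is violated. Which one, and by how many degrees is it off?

Tangent(A1, AV) at A — off by 4.50°.

J = (0.00, 0.00) ✓; J.y = 0.00, C.y = 0.00 ✓; |JC| = 26.60 ✓; ∠(NC, CJ) = 90.00° ✓; |NC| = 10.50 ✓; bearing(N→A) − bearing(N→C) = 64.00° ✓; |NA| = 10.50 ✓; ∠(NA, AV) = 85.50° ✗; |AV| = 26.30 ✓.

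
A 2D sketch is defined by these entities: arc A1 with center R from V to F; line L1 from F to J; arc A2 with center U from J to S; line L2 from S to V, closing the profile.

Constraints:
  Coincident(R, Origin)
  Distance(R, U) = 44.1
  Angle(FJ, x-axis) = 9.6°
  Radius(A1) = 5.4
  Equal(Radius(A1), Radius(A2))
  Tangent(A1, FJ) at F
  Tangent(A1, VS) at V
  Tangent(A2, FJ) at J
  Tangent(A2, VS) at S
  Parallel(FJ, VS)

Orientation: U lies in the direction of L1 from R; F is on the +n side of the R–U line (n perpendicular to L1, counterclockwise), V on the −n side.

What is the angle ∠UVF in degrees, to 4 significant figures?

83.02°

The slot axis is L1's direction at 9.6°, so u = (cos 9.6°, sin 9.6°) = (0.9860, 0.1668) and n = (−sin 9.6°, cos 9.6°) = (-0.1668, 0.9860). R is at the origin and U lies 44.1 along u from R, so U = 44.1·u = (43.48, 7.355). Tangency of A1 to both parallel lines with radius 5.4 puts F and V at R ± 5.4·n: F = (-0.9006, 5.324), V = (0.9006, -5.324). Then cos ∠UVF = VU·VF / (|VU||VF|), giving 83.02°.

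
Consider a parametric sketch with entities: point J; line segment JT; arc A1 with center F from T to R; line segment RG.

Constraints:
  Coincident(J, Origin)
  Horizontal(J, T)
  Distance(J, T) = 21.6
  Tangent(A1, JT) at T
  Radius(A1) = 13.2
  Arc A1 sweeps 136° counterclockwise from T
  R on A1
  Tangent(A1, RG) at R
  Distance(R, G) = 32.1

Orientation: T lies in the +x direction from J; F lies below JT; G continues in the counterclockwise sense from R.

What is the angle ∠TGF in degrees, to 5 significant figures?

6.4545°

J is at the origin; J and T share the same y with |JT| = 21.6 and T on the +x side, so T = (21.600, 0.0000). Tangency of A1 to JT means the radius FT is perpendicular to JT, so F = T + (0, -13.2) = (21.600, -13.200). On A1, T sits at bearing 90° from F; a 136° counterclockwise sweep puts R at bearing 226°, so R = F + 13.2·(cos 226°, sin 226°) = (12.431, -22.695). Since A1 is tangent to RG there, FR ⟂ RG, so RG runs along (−sin 226°, cos 226°); with |RG| = 32.1, G = (35.521, -44.994). Then cos ∠TGF = GT·GF / (|GT||GF|), giving 6.4545°.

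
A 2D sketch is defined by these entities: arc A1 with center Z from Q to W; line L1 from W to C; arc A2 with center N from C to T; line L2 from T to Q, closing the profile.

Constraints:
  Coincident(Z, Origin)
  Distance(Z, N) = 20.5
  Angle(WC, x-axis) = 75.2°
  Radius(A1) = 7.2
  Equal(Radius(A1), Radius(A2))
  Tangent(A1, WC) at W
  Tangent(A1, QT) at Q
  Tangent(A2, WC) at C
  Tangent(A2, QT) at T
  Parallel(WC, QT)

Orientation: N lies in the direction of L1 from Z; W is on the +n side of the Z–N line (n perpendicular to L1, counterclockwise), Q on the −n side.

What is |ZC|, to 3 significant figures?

21.7

The slot axis is L1's direction at 75.2°, so u = (cos 75.2°, sin 75.2°) = (0.255, 0.967) and n = (−sin 75.2°, cos 75.2°) = (-0.967, 0.255). Z is at the origin and N lies 20.5 along u from Z, so N = 20.5·u = (5.24, 19.8). Tangency of A1 to both parallel lines with radius 7.2 puts W and Q at Z ± 7.2·n: W = (-6.96, 1.84), Q = (6.96, -1.84). Equal radii place C and T the same way about N: C = N + 7.2·n = (-1.72, 21.7), T = N − 7.2·n = (12.2, 18.0). Then |ZC| = |C − Z| = 21.7.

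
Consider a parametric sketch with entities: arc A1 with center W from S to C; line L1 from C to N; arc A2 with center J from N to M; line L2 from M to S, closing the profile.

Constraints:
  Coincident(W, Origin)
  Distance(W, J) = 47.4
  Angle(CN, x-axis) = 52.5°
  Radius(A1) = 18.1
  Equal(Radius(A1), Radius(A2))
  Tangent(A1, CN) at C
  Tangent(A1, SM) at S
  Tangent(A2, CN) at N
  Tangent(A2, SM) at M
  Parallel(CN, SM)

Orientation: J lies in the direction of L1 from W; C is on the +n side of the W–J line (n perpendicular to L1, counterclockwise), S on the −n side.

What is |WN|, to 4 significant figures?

50.74

The slot axis is L1's direction at 52.5°, so u = (cos 52.5°, sin 52.5°) = (0.6088, 0.7934) and n = (−sin 52.5°, cos 52.5°) = (-0.7934, 0.6088). W is at the origin and J lies 47.4 along u from W, so J = 47.4·u = (28.86, 37.60). Tangency of A1 to both parallel lines with radius 18.1 puts C and S at W ± 18.1·n: C = (-14.36, 11.02), S = (14.36, -11.02). Equal radii place N and M the same way about J: N = J + 18.1·n = (14.50, 48.62), M = J − 18.1·n = (43.21, 26.59). Then |WN| = |N − W| = 50.74.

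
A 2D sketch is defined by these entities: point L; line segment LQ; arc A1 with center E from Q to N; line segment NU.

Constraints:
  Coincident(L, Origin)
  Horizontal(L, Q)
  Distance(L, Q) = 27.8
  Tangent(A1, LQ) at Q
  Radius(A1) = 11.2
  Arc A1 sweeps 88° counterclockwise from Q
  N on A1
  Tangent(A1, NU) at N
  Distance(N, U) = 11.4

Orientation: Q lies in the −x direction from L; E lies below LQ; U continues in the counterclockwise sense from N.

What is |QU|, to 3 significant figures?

25.0

L is at the origin; L and Q share the same y with |LQ| = 27.8 and Q on the −x side, so Q = (-27.8, 0.00). Tangency of A1 to LQ means the radius EQ is perpendicular to LQ, so E = Q + (0, -11.2) = (-27.8, -11.2). On A1, Q sits at bearing 90° from E; an 88° counterclockwise sweep puts N at bearing 178°, so N = E + 11.2·(cos 178°, sin 178°) = (-39.0, -10.8). A1 meets NU tangentially, so EN is at right angles to NU, so NU runs along (−sin 178°, cos 178°); with |NU| = 11.4, U = (-39.4, -22.2). Then |QU| = |U − Q| = 25.0.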